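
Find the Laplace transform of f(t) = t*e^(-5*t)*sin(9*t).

18*(s + 5)/(s^2 + 10*s + 106)^2

L{sin(9t)} = 9/(s^2 + 81).
Multiplying by e^(-5t) shifts s → s + 5, so L{e^(-5*t)*sin(9*t)} = 9/((s + 5)^2 + 81).
Then apply L{t·g(t)} = -d/ds[G(s)] with G(s) = 9/((s + 5)^2 + 81):
differentiating 1 time and applying the sign gives 18*(s + 5)/(s^2 + 10*s + 106)^2.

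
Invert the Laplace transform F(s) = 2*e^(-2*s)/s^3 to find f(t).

The factor e^(-2s) signals a time shift by c = 2 (second shifting theorem).
L{t^2} = 2!/s^3 = 2/s^3, so L^-1{2/s^3} = t^2.
Hence the inverse is u(t - 2) times that function evaluated at t - 2.

f(t) = Heaviside(t - 2)*((t - 2)^2)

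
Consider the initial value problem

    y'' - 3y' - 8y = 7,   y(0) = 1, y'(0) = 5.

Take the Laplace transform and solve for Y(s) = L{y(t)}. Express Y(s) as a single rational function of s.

Transform both sides with L{·}.
The derivative rules (L{y''} = s^2 Y - s·y(0) - y'(0) and L{y'} = sY - y(0), with y(0) = 1, y'(0) = 5) turn the left side into (s^2 - 3*s - 8)Y - (s + 2).
The right side is L{7} = 7/s.
So (s^2 - 3*s - 8)Y = 7/s + (s + 2).
Divide through and combine into a single rational function.

Y(s) = (s^2 + 2*s + 7)/(s^3 - 3*s^2 - 8*s)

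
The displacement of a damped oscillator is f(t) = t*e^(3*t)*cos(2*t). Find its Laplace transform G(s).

L{cos(2t)} = s/(s^2 + 4).
Multiplying by e^(3t) shifts s → s - 3, so L{e^(3*t)*cos(2*t)} = (s - 3)/((s - 3)^2 + 4).
Then apply L{t·g(t)} = -d/ds[H(s)] with H(s) = (s - 3)/((s - 3)^2 + 4):
differentiating 1 time and applying the sign gives (s - 5)*(s - 1)/(s^2 - 6*s + 13)^2.

G(s) = (s - 5)*(s - 1)/(s^2 - 6*s + 13)^2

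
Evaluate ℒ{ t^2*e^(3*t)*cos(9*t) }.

L{cos(9t)} = s/(s^2 + 81).
Multiplying by e^(3t) shifts s → s - 3, so L{e^(3*t)*cos(9*t)} = (s - 3)/((s - 3)^2 + 81).
Then apply L{t^2·g(t)} = (-1)^2 d^2/ds^2[G(s)] with G(s) = (s - 3)/((s - 3)^2 + 81):
differentiating 2 times and applying the sign gives 2*(s - 3)*(s^2 - 6*s - 234)/(s^2 - 6*s + 90)^3.

2*(s - 3)*(s^2 - 6*s - 234)/(s^2 - 6*s + 90)^3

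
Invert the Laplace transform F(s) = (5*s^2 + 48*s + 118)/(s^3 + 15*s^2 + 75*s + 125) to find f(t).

Factor the denominator: s^3 + 15*s^2 + 75*s + 125 = (s + 5)^3.
Partial fraction decomposition gives [5/(s + 5)] + [-2/(s + 5)^2] + [3/(s + 5)^3].
Invert each term: 5/(s + 5) ↔ 5e^(-5t); -2/(s + 5)^2 ↔ -2t·e^(-5t); 3/(s + 5)^3 ↔ (3/2)t^2·e^(-5t).

f(t) = 3*t^2*exp(-5*t)/2 - 2*t*exp(-5*t) + 5*exp(-5*t)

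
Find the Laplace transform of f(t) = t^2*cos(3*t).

L{cos(3t)} = s/(s^2 + 9).
Then apply L{t^2·g(t)} = (-1)^2 d^2/ds^2[G(s)] with G(s) = s/(s^2 + 9):
differentiating 2 times and applying the sign gives 2*s*(s^2 - 27)/(s^2 + 9)^3.

2*s*(s^2 - 27)/(s^2 + 9)^3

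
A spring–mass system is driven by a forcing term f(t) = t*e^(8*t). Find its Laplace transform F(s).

F(s) = (s - 8)^(-2)

L{e^(8t)} = 1/(s - 8).
Then apply L{t·g(t)} = -d/ds[G(s)] with G(s) = 1/(s - 8):
differentiating 1 time and applying the sign gives (s - 8)^(-2).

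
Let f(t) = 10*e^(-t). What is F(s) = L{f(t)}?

L{10} = 10/s.
By the first shifting theorem, multiplying by e^(-t) replaces s with s + 1.

F(s) = 10/(s + 1)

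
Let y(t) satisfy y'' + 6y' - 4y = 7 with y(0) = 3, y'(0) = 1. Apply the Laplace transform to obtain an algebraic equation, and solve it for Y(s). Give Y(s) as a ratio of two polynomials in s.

Take the Laplace transform of both sides.
With L{y''} = s^2 Y - s·y(0) - y'(0) and L{y'} = sY - y(0), with y(0) = 3, y'(0) = 1: the LHS transforms to (s^2 + 6*s - 4)Y - (3*s + 19).
The right side is L{7} = 7/s.
So (s^2 + 6*s - 4)Y = 7/s + (3*s + 19).
Isolate Y and clear denominators.

Y(s) = (3*s^2 + 19*s + 7)/(s^3 + 6*s^2 - 4*s)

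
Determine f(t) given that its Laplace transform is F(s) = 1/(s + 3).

f(t) = exp(-3*t)

Since L{e^(-3t)} = 1/(s + 3), the inverse is e^(-3*t).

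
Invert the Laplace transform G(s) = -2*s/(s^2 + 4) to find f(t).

f(t) = -2*cos(2*t)

Since L{cos(2t)} = s/(s^2 + 4), the inverse is cos(2*t), scaled by -2.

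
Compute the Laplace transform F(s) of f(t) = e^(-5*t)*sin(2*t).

L{sin(2t)} = 2/(s^2 + 4).
By the first shifting theorem, multiplying by e^(-5t) replaces s with s + 5.

F(s) = 2/((s + 5)^2 + 4)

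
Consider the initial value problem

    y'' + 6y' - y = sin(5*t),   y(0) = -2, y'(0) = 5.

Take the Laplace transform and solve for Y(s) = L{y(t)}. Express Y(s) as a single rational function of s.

Take the Laplace transform of both sides.
The derivative rules (L{y''} = s^2 Y - s·y(0) - y'(0) and L{y'} = sY - y(0), with y(0) = -2, y'(0) = 5) turn the left side into (s^2 + 6*s - 1)Y - (-2*s - 7).
The right side is L{sin(5*t)} = 5/(s^2 + 25).
So (s^2 + 6*s - 1)Y = 5/(s^2 + 25) + (-2*s - 7).
Divide through and combine into a single rational function.

Y(s) = (-2*s^3 - 7*s^2 - 50*s - 170)/(s^4 + 6*s^3 + 24*s^2 + 150*s - 25)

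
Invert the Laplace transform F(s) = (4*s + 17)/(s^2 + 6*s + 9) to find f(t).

f(t) = 5*t*exp(-3*t) + 4*exp(-3*t)

Factor the denominator: s^2 + 6*s + 9 = (s + 3)^2.
Partial fraction decomposition gives [4/(s + 3)] + [5/(s + 3)^2].
Invert each term: 4/(s + 3) ↔ 4e^(-3t); 5/(s + 3)^2 ↔ 5t·e^(-3t).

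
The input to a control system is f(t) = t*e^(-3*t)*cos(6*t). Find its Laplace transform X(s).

L{cos(6t)} = s/(s^2 + 36).
Multiplying by e^(-3t) shifts s → s + 3, so L{e^(-3*t)*cos(6*t)} = (s + 3)/((s + 3)^2 + 36).
Then apply L{t·g(t)} = -d/ds[G(s)] with G(s) = (s + 3)/((s + 3)^2 + 36):
differentiating 1 time and applying the sign gives (s - 3)*(s + 9)/(s^2 + 6*s + 45)^2.

X(s) = (s - 3)*(s + 9)/(s^2 + 6*s + 45)^2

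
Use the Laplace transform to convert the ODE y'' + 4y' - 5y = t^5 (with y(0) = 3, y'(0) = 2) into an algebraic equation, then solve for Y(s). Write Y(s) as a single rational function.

Y(s) = (3*s^7 + 14*s^6 + 120)/(s^8 + 4*s^7 - 5*s^6)

Apply the Laplace transform to the equation.
With L{y''} = s^2 Y - s·y(0) - y'(0) and L{y'} = sY - y(0), with y(0) = 3, y'(0) = 2: the LHS transforms to (s^2 + 4*s - 5)Y - (3*s + 14).
The right side is L{t^5} = 120/s^6.
So (s^2 + 4*s - 5)Y = 120/s^6 + (3*s + 14).
Solve for Y(s) and write it as one ratio of polynomials.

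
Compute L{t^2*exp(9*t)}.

2/(s - 9)^3

L{e^(9t)} = 1/(s - 9).
Then apply L{t^2·g(t)} = (-1)^2 d^2/ds^2[G(s)] with G(s) = 1/(s - 9):
differentiating 2 times and applying the sign gives 2/(s - 9)^3.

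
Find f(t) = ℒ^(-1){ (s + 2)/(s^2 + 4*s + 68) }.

Rewrite the denominator: s^2 + 4*s + 68 = (s + 2)^2 + 64.
The form in (s + 2) signals a first-shifting-theorem factor e^(-2t).
Since L{cos(8t)} = s/(s^2 + 64), the inverse is e^(-2*t)*cos(8*t).

f(t) = exp(-2*t)*cos(8*t)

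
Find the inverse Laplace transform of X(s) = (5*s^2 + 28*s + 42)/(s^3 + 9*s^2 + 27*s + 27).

3*t^2*exp(-3*t)/2 - 2*t*exp(-3*t) + 5*exp(-3*t)

Factor the denominator: s^3 + 9*s^2 + 27*s + 27 = (s + 3)^3.
Partial fraction decomposition gives [5/(s + 3)] + [-2/(s + 3)^2] + [3/(s + 3)^3].
Invert each term: 5/(s + 3) ↔ 5e^(-3t); -2/(s + 3)^2 ↔ -2t·e^(-3t); 3/(s + 3)^3 ↔ (3/2)t^2·e^(-3t).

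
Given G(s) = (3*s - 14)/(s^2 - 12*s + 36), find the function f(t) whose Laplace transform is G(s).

f(t) = 4*t*exp(6*t) + 3*exp(6*t)

Factor the denominator: s^2 - 12*s + 36 = (s - 6)^2.
Partial fraction decomposition gives [3/(s - 6)] + [4/(s - 6)^2].
Invert each term: 3/(s - 6) ↔ 3e^(6t); 4/(s - 6)^2 ↔ 4t·e^(6t).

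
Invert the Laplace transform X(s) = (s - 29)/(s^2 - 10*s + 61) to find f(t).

Complete the square in the denominator: s^2 - 10*s + 61 = (s - 5)^2 + 6^2.
Split the numerator to match: s - 29 = 1·(s - 5) - 4·6.
Invert each term: 1·(s - 5)/((s - 5)^2 + 36) ↔ e^(5t)cos(6t); -4·6/((s - 5)^2 + 36) ↔ -4e^(5t)sin(6t).

f(t) = -4*exp(5*t)*sin(6*t) + exp(5*t)*cos(6*t)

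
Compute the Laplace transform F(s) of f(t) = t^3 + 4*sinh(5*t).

F(s) = 20/(s^2 - 25) + 6/s^4

The transform is linear, so treat each term independently.
(4)·[L{sinh(5t)} = 5/(s^2 - 25)]; L{t^3} = 3!/s^4 = 6/s^4.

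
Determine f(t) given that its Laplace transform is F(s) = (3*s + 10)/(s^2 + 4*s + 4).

Factor the denominator: s^2 + 4*s + 4 = (s + 2)^2.
Partial fraction decomposition gives [3/(s + 2)] + [4/(s + 2)^2].
Invert each term: 3/(s + 2) ↔ 3e^(-2t); 4/(s + 2)^2 ↔ 4t·e^(-2t).

f(t) = 4*t*exp(-2*t) + 3*exp(-2*t)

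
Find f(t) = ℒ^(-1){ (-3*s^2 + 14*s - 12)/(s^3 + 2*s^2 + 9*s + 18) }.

Factor the denominator: s^3 + 2*s^2 + 9*s + 18 = (s + 2)*(s^2 + 9).
Partial fraction decomposition gives [-4/(s + 2)] + [s/(s^2 + 9)] + [12/(s^2 + 9)].
Invert each term: -4/(s + 2) ↔ -4e^(-2t); 1·s/(s^2 + 9) ↔ cos(3t); 4·3/(s^2 + 9) ↔ 4sin(3t).

f(t) = 4*sin(3*t) + cos(3*t) - 4*exp(-2*t)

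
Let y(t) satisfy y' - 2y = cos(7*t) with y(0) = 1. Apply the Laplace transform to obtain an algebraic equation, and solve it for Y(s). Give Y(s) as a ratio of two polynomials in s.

Y(s) = (s^2 + s + 49)/(s^3 - 2*s^2 + 49*s - 98)

Laplace-transform each side.
With L{y'} = sY - y(0) = sY - 1: the LHS transforms to (s - 2)Y - (1).
The right side is L{cos(7*t)} = s/(s^2 + 49).
So (s - 2)Y = s/(s^2 + 49) + (1).
Solve for Y(s) and write it as one ratio of polynomials.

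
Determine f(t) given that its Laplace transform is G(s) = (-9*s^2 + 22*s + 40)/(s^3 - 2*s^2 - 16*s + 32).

Factor the denominator: s^3 - 2*s^2 - 16*s + 32 = (s - 4)*(s - 2)*(s + 4).
Partial fraction decomposition gives [-4/(s - 2)] + [-4/(s + 4)] + [-1/(s - 4)].
Invert each term: -4/(s - 2) ↔ -4e^(2t); -4/(s + 4) ↔ -4e^(-4t); -1/(s - 4) ↔ -e^(4t).

f(t) = -exp(4*t) - 4*exp(2*t) - 4*exp(-4*t)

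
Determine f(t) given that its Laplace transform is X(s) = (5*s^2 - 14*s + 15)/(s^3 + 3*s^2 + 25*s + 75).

f(t) = -4*sin(5*t) + 2*cos(5*t) + 3*exp(-3*t)

Factor the denominator: s^3 + 3*s^2 + 25*s + 75 = (s + 3)*(s^2 + 25).
Partial fraction decomposition gives [3/(s + 3)] + [2*s/(s^2 + 25)] + [-20/(s^2 + 25)].
Invert each term: 3/(s + 3) ↔ 3e^(-3t); 2·s/(s^2 + 25) ↔ 2cos(5t); -4·5/(s^2 + 25) ↔ -4sin(5t).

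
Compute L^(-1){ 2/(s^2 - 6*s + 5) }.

Rewrite the denominator: s^2 - 6*s + 5 = (s - 3)^2 - 4.
The form in (s - 3) signals a first-shifting-theorem factor e^(3t).
Since L{sinh(2t)} = 2/(s^2 - 4), the inverse is e^(3*t)*sinh(2*t).

exp(3*t)*sinh(2*t)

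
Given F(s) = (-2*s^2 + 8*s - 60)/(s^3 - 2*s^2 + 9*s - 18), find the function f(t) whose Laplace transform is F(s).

f(t) = -4*exp(2*t) + 4*sin(3*t) + 2*cos(3*t)

Factor the denominator: s^3 - 2*s^2 + 9*s - 18 = (s - 2)*(s^2 + 9).
Partial fraction decomposition gives [-4/(s - 2)] + [2*s/(s^2 + 9)] + [12/(s^2 + 9)].
Invert each term: -4/(s - 2) ↔ -4e^(2t); 2·s/(s^2 + 9) ↔ 2cos(3t); 4·3/(s^2 + 9) ↔ 4sin(3t).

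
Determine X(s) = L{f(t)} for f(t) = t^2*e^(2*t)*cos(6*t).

L{cos(6t)} = s/(s^2 + 36).
Multiplying by e^(2t) shifts s → s - 2, so L{e^(2*t)*cos(6*t)} = (s - 2)/((s - 2)^2 + 36).
Then apply L{t^2·g(t)} = (-1)^2 d^2/ds^2[G(s)] with G(s) = (s - 2)/((s - 2)^2 + 36):
differentiating 2 times and applying the sign gives 2*(s - 2)*(s^2 - 4*s - 104)/(s^2 - 4*s + 40)^3.

X(s) = 2*(s - 2)*(s^2 - 4*s - 104)/(s^2 - 4*s + 40)^3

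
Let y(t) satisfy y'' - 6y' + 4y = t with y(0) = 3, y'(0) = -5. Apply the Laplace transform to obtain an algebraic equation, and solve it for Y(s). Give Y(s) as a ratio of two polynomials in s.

Y(s) = (3*s^3 - 23*s^2 + 1)/(s^4 - 6*s^3 + 4*s^2)

Transform both sides with L{·}.
Using L{y''} = s^2 Y - s·y(0) - y'(0) and L{y'} = sY - y(0), with y(0) = 3, y'(0) = -5, the left side becomes (s^2 - 6*s + 4)Y - (3*s - 23).
The right side is L{t} = s^(-2).
So (s^2 - 6*s + 4)Y = s^(-2) + (3*s - 23).
Divide through and combine into a single rational function.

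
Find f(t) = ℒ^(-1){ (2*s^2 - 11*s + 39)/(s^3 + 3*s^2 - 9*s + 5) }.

f(t) = 5*t*exp(t) - 2*exp(t) + 4*exp(-5*t)

Factor the denominator: s^3 + 3*s^2 - 9*s + 5 = (s - 1)^2*(s + 5).
Partial fraction decomposition gives [-2/(s - 1)] + [5/(s - 1)^2] + [4/(s + 5)].
Invert each term: -2/(s - 1) ↔ -2e^(t); 5/(s - 1)^2 ↔ 5t·e^(t); 4/(s + 5) ↔ 4e^(-5t).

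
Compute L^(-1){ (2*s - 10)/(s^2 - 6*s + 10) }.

-4*exp(3*t)*sin(t) + 2*exp(3*t)*cos(t)

Complete the square in the denominator: s^2 - 6*s + 10 = (s - 3)^2 + 1^2.
Split the numerator to match: 2*s - 10 = 2·(s - 3) - 4·1.
Invert each term: 2·(s - 3)/((s - 3)^2 + 1) ↔ 2e^(3t)cos(t); -4·1/((s - 3)^2 + 1) ↔ -4e^(3t)sin(t).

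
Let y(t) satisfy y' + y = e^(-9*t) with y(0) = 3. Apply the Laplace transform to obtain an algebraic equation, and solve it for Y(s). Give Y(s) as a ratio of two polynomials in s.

Take the Laplace transform of both sides.
The derivative rules (L{y'} = sY - y(0) = sY - 3) turn the left side into (s + 1)Y - (3).
The right side is L{e^(-9*t)} = 1/(s + 9).
So (s + 1)Y = 1/(s + 9) + (3).
Isolate Y and clear denominators.

Y(s) = (3*s + 28)/(s^2 + 10*s + 9)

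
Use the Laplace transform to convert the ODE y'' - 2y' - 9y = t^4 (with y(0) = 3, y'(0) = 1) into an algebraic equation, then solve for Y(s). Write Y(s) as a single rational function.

Y(s) = (3*s^6 - 5*s^5 + 24)/(s^7 - 2*s^6 - 9*s^5)

Laplace-transform each side.
The derivative rules (L{y''} = s^2 Y - s·y(0) - y'(0) and L{y'} = sY - y(0), with y(0) = 3, y'(0) = 1) turn the left side into (s^2 - 2*s - 9)Y - (3*s - 5).
The right side is L{t^4} = 24/s^5.
So (s^2 - 2*s - 9)Y = 24/s^5 + (3*s - 5).
Divide through and combine into a single rational function.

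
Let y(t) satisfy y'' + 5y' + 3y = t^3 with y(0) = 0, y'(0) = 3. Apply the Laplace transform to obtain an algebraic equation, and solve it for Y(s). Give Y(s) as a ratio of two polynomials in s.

Y(s) = (3*s^4 + 6)/(s^6 + 5*s^5 + 3*s^4)

Apply the Laplace transform to the equation.
With L{y''} = s^2 Y - s·y(0) - y'(0) and L{y'} = sY - y(0), with y(0) = 0, y'(0) = 3: the LHS transforms to (s^2 + 5*s + 3)Y - (3).
The right side is L{t^3} = 6/s^4.
So (s^2 + 5*s + 3)Y = 6/s^4 + (3).
Solve for Y(s) and write it as one ratio of polynomials.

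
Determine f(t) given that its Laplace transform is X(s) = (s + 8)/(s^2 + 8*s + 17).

f(t) = 4*exp(-4*t)*sin(t) + exp(-4*t)*cos(t)

Complete the square in the denominator: s^2 + 8*s + 17 = (s + 4)^2 + 1^2.
Split the numerator to match: s + 8 = 1·(s + 4) + 4·1.
Invert each term: 1·(s + 4)/((s + 4)^2 + 1) ↔ e^(-4t)cos(t); 4·1/((s + 4)^2 + 1) ↔ 4e^(-4t)sin(t).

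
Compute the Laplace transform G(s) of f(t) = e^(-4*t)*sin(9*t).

G(s) = 9/((s + 4)^2 + 81)

L{sin(9t)} = 9/(s^2 + 81).
By the first shifting theorem, multiplying by e^(-4t) replaces s with s + 4.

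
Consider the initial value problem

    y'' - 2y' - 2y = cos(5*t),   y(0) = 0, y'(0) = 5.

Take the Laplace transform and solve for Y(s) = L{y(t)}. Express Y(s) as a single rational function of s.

Take the Laplace transform of both sides.
Using L{y''} = s^2 Y - s·y(0) - y'(0) and L{y'} = sY - y(0), with y(0) = 0, y'(0) = 5, the left side becomes (s^2 - 2*s - 2)Y - (5).
The right side is L{cos(5*t)} = s/(s^2 + 25).
So (s^2 - 2*s - 2)Y = s/(s^2 + 25) + (5).
Solve for Y(s) and write it as one ratio of polynomials.

Y(s) = (5*s^2 + s + 125)/(s^4 - 2*s^3 + 23*s^2 - 50*s - 50)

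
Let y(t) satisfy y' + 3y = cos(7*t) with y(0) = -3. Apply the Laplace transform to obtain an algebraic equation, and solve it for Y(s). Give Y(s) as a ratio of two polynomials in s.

Y(s) = (-3*s^2 + s - 147)/(s^3 + 3*s^2 + 49*s + 147)

Take the Laplace transform of both sides.
With L{y'} = sY - y(0) = sY - (-3): the LHS transforms to (s + 3)Y - (-3).
The right side is L{cos(7*t)} = s/(s^2 + 49).
So (s + 3)Y = s/(s^2 + 49) + (-3).
Divide through and combine into a single rational function.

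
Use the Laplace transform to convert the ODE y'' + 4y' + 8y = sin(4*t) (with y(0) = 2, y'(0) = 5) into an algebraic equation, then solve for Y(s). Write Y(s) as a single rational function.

Y(s) = (2*s^3 + 13*s^2 + 32*s + 212)/(s^4 + 4*s^3 + 24*s^2 + 64*s + 128)

Laplace-transform each side.
With L{y''} = s^2 Y - s·y(0) - y'(0) and L{y'} = sY - y(0), with y(0) = 2, y'(0) = 5: the LHS transforms to (s^2 + 4*s + 8)Y - (2*s + 13).
The right side is L{sin(4*t)} = 4/(s^2 + 16).
So (s^2 + 4*s + 8)Y = 4/(s^2 + 16) + (2*s + 13).
Isolate Y and clear denominators.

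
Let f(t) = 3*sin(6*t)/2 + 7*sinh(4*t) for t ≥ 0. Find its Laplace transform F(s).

F(s) = 9/(s^2 + 36) + 28/(s^2 - 16)

By linearity of the Laplace transform, transform each term separately.
(7)·[L{sinh(4t)} = 4/(s^2 - 16)]; (3/2)·[L{sin(6t)} = 6/(s^2 + 36)].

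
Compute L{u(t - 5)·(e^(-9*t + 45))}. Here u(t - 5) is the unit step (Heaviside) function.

exp(-5*s)/(s + 9)

By the second shifting theorem, L{u(t - c)·g(t - c)} = e^(-cs)·G(s) with c = 5 and G(s) = L{g(t)}.
L{e^(-9t)} = 1/(s + 9).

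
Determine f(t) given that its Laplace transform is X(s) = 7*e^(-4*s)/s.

The factor e^(-4s) signals a time shift by c = 4 (second shifting theorem).
L{7} = 7/s, so L^-1{7/s} = 7.
Hence the inverse is u(t - 4) times that function evaluated at t - 4.

f(t) = Heaviside(t - 4)*(7)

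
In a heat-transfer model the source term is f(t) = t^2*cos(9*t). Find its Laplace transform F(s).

F(s) = 2*s*(s^2 - 243)/(s^2 + 81)^3

L{cos(9t)} = s/(s^2 + 81).
Then apply L{t^2·g(t)} = (-1)^2 d^2/ds^2[G(s)] with G(s) = s/(s^2 + 81):
differentiating 2 times and applying the sign gives 2*s*(s^2 - 243)/(s^2 + 81)^3.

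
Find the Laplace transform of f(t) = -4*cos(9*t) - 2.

Apply the Laplace transform termwise.
L{-2} = -2/s; (-4)·[L{cos(9t)} = s/(s^2 + 81)].

-4*s/(s^2 + 81) - 2/s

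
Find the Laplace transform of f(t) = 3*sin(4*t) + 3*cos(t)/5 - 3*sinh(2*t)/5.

By linearity of the Laplace transform, transform each term separately.
(3)·[L{sin(4t)} = 4/(s^2 + 16)]; (-3/5)·[L{sinh(2t)} = 2/(s^2 - 4)]; (3/5)·[L{cos(t)} = s/(s^2 + 1)].

3*s/(5*(s^2 + 1)) + 12/(s^2 + 16) - 6/(5*(s^2 - 4))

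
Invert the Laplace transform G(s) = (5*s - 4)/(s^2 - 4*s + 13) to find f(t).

Complete the square in the denominator: s^2 - 4*s + 13 = (s - 2)^2 + 3^2.
Split the numerator to match: 5*s - 4 = 5·(s - 2) + 2·3.
Invert each term: 5·(s - 2)/((s - 2)^2 + 9) ↔ 5e^(2t)cos(3t); 2·3/((s - 2)^2 + 9) ↔ 2e^(2t)sin(3t).

f(t) = 2*exp(2*t)*sin(3*t) + 5*exp(2*t)*cos(3*t)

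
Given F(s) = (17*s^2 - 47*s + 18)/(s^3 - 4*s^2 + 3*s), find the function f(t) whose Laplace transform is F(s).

f(t) = 5*exp(3*t) + 6*exp(t) + 6

Factor the denominator: s^3 - 4*s^2 + 3*s = s*(s - 3)*(s - 1).
Partial fraction decomposition gives [6/s] + [5/(s - 3)] + [6/(s - 1)].
Invert each term: 6/(s - 0) ↔ 6e^(0t); 5/(s - 3) ↔ 5e^(3t); 6/(s - 1) ↔ 6e^(t).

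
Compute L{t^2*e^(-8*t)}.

L{e^(-8t)} = 1/(s + 8).
Then apply L{t^2·g(t)} = (-1)^2 d^2/ds^2[G(s)] with G(s) = 1/(s + 8):
differentiating 2 times and applying the sign gives 2/(s + 8)^3.

2/(s + 8)^3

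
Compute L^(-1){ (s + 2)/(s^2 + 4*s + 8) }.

Rewrite the denominator: s^2 + 4*s + 8 = (s + 2)^2 + 4.
The form in (s + 2) signals a first-shifting-theorem factor e^(-2t).
Since L{cos(2t)} = s/(s^2 + 4), the inverse is e^(-2*t)*cos(2*t).

exp(-2*t)*cos(2*t)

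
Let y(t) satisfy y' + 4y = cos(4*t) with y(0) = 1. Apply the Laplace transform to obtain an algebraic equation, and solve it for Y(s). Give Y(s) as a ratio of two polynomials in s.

Apply the Laplace transform to the equation.
Using L{y'} = sY - y(0) = sY - 1, the left side becomes (s + 4)Y - (1).
The right side is L{cos(4*t)} = s/(s^2 + 16).
So (s + 4)Y = s/(s^2 + 16) + (1).
Isolate Y and clear denominators.

Y(s) = (s^2 + s + 16)/(s^3 + 4*s^2 + 16*s + 64)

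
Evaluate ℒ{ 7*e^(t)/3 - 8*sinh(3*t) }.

-24/(s^2 - 9) + 7/(3*(s - 1))

By linearity of the Laplace transform, transform each term separately.
(-8)·[L{sinh(3t)} = 3/(s^2 - 9)]; (7/3)·[L{e^(t)} = 1/(s - 1)].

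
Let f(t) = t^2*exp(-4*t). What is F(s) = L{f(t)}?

L{e^(-4t)} = 1/(s + 4).
Then apply L{t^2·g(t)} = (-1)^2 d^2/ds^2[G(s)] with G(s) = 1/(s + 4):
differentiating 2 times and applying the sign gives 2/(s + 4)^3.

F(s) = 2/(s + 4)^3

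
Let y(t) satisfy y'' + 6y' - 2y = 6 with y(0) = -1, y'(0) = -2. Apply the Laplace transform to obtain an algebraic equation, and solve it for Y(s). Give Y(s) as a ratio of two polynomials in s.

Take the Laplace transform of both sides.
With L{y''} = s^2 Y - s·y(0) - y'(0) and L{y'} = sY - y(0), with y(0) = -1, y'(0) = -2: the LHS transforms to (s^2 + 6*s - 2)Y - (-s - 8).
The right side is L{6} = 6/s.
So (s^2 + 6*s - 2)Y = 6/s + (-s - 8).
Isolate Y and clear denominators.

Y(s) = (-s^2 - 8*s + 6)/(s^3 + 6*s^2 - 2*s)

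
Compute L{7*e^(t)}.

L{7} = 7/s.
By the first shifting theorem, multiplying by e^(t) replaces s with s - 1.

7/(s - 1)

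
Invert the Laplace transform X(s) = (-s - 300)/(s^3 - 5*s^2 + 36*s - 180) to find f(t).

Factor the denominator: s^3 - 5*s^2 + 36*s - 180 = (s - 5)*(s^2 + 36).
Partial fraction decomposition gives [-5/(s - 5)] + [5*s/(s^2 + 36)] + [24/(s^2 + 36)].
Invert each term: -5/(s - 5) ↔ -5e^(5t); 5·s/(s^2 + 36) ↔ 5cos(6t); 4·6/(s^2 + 36) ↔ 4sin(6t).

f(t) = -5*exp(5*t) + 4*sin(6*t) + 5*cos(6*t)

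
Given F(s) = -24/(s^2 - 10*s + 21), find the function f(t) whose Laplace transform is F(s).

f(t) = -6*exp(7*t) + 6*exp(3*t)

Factor the denominator: s^2 - 10*s + 21 = (s - 7)*(s - 3).
Partial fraction decomposition gives [-6/(s - 7)] + [6/(s - 3)].
Invert each term: -6/(s - 7) ↔ -6e^(7t); 6/(s - 3) ↔ 6e^(3t).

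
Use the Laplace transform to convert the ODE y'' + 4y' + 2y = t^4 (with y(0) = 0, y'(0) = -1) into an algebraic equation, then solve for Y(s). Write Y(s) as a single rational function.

Y(s) = (-s^5 + 24)/(s^7 + 4*s^6 + 2*s^5)

Take the Laplace transform of both sides.
Using L{y''} = s^2 Y - s·y(0) - y'(0) and L{y'} = sY - y(0), with y(0) = 0, y'(0) = -1, the left side becomes (s^2 + 4*s + 2)Y - (-1).
The right side is L{t^4} = 24/s^5.
So (s^2 + 4*s + 2)Y = 24/s^5 + (-1).
Divide through and combine into a single rational function.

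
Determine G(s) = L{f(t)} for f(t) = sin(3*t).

G(s) = 3/(s^2 + 9)

L{sin(3t)} = 3/(s^2 + 9).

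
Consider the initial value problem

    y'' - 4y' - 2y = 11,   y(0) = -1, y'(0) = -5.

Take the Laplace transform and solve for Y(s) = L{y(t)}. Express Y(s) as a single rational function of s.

Laplace-transform each side.
Using L{y''} = s^2 Y - s·y(0) - y'(0) and L{y'} = sY - y(0), with y(0) = -1, y'(0) = -5, the left side becomes (s^2 - 4*s - 2)Y - (-s - 1).
The right side is L{11} = 11/s.
So (s^2 - 4*s - 2)Y = 11/s + (-s - 1).
Solve for Y(s) and write it as one ratio of polynomials.

Y(s) = (-s^2 - s + 11)/(s^3 - 4*s^2 - 2*s)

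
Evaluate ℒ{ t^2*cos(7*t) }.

2*s*(s^2 - 147)/(s^2 + 49)^3

L{cos(7t)} = s/(s^2 + 49).
Then apply L{t^2·g(t)} = (-1)^2 d^2/ds^2[G(s)] with G(s) = s/(s^2 + 49):
differentiating 2 times and applying the sign gives 2*s*(s^2 - 147)/(s^2 + 49)^3.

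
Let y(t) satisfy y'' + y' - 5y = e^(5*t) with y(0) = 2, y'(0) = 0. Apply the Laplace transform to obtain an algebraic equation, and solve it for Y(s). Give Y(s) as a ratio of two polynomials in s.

Y(s) = (2*s^2 - 8*s - 9)/(s^3 - 4*s^2 - 10*s + 25)

Transform both sides with L{·}.
The derivative rules (L{y''} = s^2 Y - s·y(0) - y'(0) and L{y'} = sY - y(0), with y(0) = 2, y'(0) = 0) turn the left side into (s^2 + s - 5)Y - (2*s + 2).
The right side is L{e^(5*t)} = 1/(s - 5).
So (s^2 + s - 5)Y = 1/(s - 5) + (2*s + 2).
Divide through and combine into a single rational function.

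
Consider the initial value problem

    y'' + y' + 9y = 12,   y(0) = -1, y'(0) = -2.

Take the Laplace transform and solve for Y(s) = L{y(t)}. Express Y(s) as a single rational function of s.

Y(s) = (-s^2 - 3*s + 12)/(s^3 + s^2 + 9*s)

Take the Laplace transform of both sides.
Using L{y''} = s^2 Y - s·y(0) - y'(0) and L{y'} = sY - y(0), with y(0) = -1, y'(0) = -2, the left side becomes (s^2 + s + 9)Y - (-s - 3).
The right side is L{12} = 12/s.
So (s^2 + s + 9)Y = 12/s + (-s - 3).
Solve for Y(s) and write it as one ratio of polynomials.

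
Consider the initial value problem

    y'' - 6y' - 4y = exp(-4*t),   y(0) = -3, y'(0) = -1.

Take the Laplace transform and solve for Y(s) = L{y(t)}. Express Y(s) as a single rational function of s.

Y(s) = (-3*s^2 + 5*s + 69)/(s^3 - 2*s^2 - 28*s - 16)

Transform both sides with L{·}.
With L{y''} = s^2 Y - s·y(0) - y'(0) and L{y'} = sY - y(0), with y(0) = -3, y'(0) = -1: the LHS transforms to (s^2 - 6*s - 4)Y - (-3*s + 17).
The right side is L{exp(-4*t)} = 1/(s + 4).
So (s^2 - 6*s - 4)Y = 1/(s + 4) + (-3*s + 17).
Divide through and combine into a single rational function.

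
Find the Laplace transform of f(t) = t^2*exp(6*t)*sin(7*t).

L{sin(7t)} = 7/(s^2 + 49).
Multiplying by e^(6t) shifts s → s - 6, so L{exp(6*t)*sin(7*t)} = 7/((s - 6)^2 + 49).
Then apply L{t^2·g(t)} = (-1)^2 d^2/ds^2[G(s)] with G(s) = 7/((s - 6)^2 + 49):
differentiating 2 times and applying the sign gives 14*(3*s^2 - 36*s + 59)/(s^2 - 12*s + 85)^3.

14*(3*s^2 - 36*s + 59)/(s^2 - 12*s + 85)^3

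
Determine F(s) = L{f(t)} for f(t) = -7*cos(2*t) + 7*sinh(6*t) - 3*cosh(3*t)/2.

By linearity of the Laplace transform, transform each term separately.
(-3/2)·[L{cosh(3t)} = s/(s^2 - 9)]; (-7)·[L{cos(2t)} = s/(s^2 + 4)]; (7)·[L{sinh(6t)} = 6/(s^2 - 36)].

F(s) = -7*s/(s^2 + 4) - 3*s/(2*(s^2 - 9)) + 42/(s^2 - 36)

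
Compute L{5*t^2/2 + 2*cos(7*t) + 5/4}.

By linearity of the Laplace transform, transform each term separately.
L{5/4} = (5/4)/s; (2)·[L{cos(7t)} = s/(s^2 + 49)]; (5/2)·[L{t^2} = 2!/s^3 = 2/s^3].

2*s/(s^2 + 49) + 5/(4*s) + 5/s^3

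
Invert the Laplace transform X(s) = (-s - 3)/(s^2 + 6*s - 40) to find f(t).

f(t) = -exp(-3*t)*cosh(7*t)

Rewrite the denominator: s^2 + 6*s - 40 = (s + 3)^2 - 49.
The form in (s + 3) signals a first-shifting-theorem factor e^(-3t).
Since L{cosh(7t)} = s/(s^2 - 49), the inverse is e^(-3*t)*cosh(7*t), scaled by -1.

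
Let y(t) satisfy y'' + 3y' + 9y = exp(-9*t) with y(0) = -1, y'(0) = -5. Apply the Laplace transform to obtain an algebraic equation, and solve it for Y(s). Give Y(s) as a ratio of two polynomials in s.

Laplace-transform each side.
With L{y''} = s^2 Y - s·y(0) - y'(0) and L{y'} = sY - y(0), with y(0) = -1, y'(0) = -5: the LHS transforms to (s^2 + 3*s + 9)Y - (-s - 8).
The right side is L{exp(-9*t)} = 1/(s + 9).
So (s^2 + 3*s + 9)Y = 1/(s + 9) + (-s - 8).
Solve for Y(s) and write it as one ratio of polynomials.

Y(s) = (-s^2 - 17*s - 71)/(s^3 + 12*s^2 + 36*s + 81)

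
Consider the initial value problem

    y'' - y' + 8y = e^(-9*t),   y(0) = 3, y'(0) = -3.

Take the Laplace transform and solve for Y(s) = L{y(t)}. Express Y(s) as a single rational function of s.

Y(s) = (3*s^2 + 21*s - 53)/(s^3 + 8*s^2 - s + 72)

Laplace-transform each side.
Using L{y''} = s^2 Y - s·y(0) - y'(0) and L{y'} = sY - y(0), with y(0) = 3, y'(0) = -3, the left side becomes (s^2 - s + 8)Y - (3*s - 6).
The right side is L{e^(-9*t)} = 1/(s + 9).
So (s^2 - s + 8)Y = 1/(s + 9) + (3*s - 6).
Isolate Y and clear denominators.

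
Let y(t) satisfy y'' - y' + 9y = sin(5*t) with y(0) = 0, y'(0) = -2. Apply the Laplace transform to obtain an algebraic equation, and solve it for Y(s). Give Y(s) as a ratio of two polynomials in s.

Y(s) = (-2*s^2 - 45)/(s^4 - s^3 + 34*s^2 - 25*s + 225)

Take the Laplace transform of both sides.
Using L{y''} = s^2 Y - s·y(0) - y'(0) and L{y'} = sY - y(0), with y(0) = 0, y'(0) = -2, the left side becomes (s^2 - s + 9)Y - (-2).
The right side is L{sin(5*t)} = 5/(s^2 + 25).
So (s^2 - s + 9)Y = 5/(s^2 + 25) + (-2).
Isolate Y and clear denominators.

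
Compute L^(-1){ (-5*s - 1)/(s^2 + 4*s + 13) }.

3*exp(-2*t)*sin(3*t) - 5*exp(-2*t)*cos(3*t)

Complete the square in the denominator: s^2 + 4*s + 13 = (s + 2)^2 + 3^2.
Split the numerator to match: -5*s - 1 = -5·(s + 2) + 3·3.
Invert each term: -5·(s + 2)/((s + 2)^2 + 9) ↔ -5e^(-2t)cos(3t); 3·3/((s + 2)^2 + 9) ↔ 3e^(-2t)sin(3t).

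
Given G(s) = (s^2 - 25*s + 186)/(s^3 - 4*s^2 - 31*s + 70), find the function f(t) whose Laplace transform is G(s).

Factor the denominator: s^3 - 4*s^2 - 31*s + 70 = (s - 7)*(s - 2)*(s + 5).
Partial fraction decomposition gives [4/(s + 5)] + [-4/(s - 2)] + [1/(s - 7)].
Invert each term: 4/(s + 5) ↔ 4e^(-5t); -4/(s - 2) ↔ -4e^(2t); 1/(s - 7) ↔ e^(7t).

f(t) = exp(7*t) - 4*exp(2*t) + 4*exp(-5*t)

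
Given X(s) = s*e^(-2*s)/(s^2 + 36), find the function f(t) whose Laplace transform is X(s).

The factor e^(-2s) signals a time shift by c = 2 (second shifting theorem).
L{cos(6t)} = s/(s^2 + 36), so L^-1{s/(s^2 + 36)} = cos(6*t).
Hence the inverse is u(t - 2) times that function evaluated at t - 2.

f(t) = Heaviside(t - 2)*(cos(6*t - 12))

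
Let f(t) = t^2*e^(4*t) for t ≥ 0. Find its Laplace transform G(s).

G(s) = 2/(s - 4)^3

L{e^(4t)} = 1/(s - 4).
Then apply L{t^2·g(t)} = (-1)^2 d^2/ds^2[H(s)] with H(s) = 1/(s - 4):
differentiating 2 times and applying the sign gives 2/(s - 4)^3.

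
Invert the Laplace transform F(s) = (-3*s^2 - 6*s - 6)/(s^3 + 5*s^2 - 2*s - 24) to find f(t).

f(t) = -exp(2*t) + 3*exp(-3*t) - 5*exp(-4*t)

Factor the denominator: s^3 + 5*s^2 - 2*s - 24 = (s - 2)*(s + 3)*(s + 4).
Partial fraction decomposition gives [3/(s + 3)] + [-1/(s - 2)] + [-5/(s + 4)].
Invert each term: 3/(s + 3) ↔ 3e^(-3t); -1/(s - 2) ↔ -e^(2t); -5/(s + 4) ↔ -5e^(-4t).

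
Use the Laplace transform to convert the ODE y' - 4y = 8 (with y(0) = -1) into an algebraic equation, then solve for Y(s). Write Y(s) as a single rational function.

Apply the Laplace transform to the equation.
Using L{y'} = sY - y(0) = sY - (-1), the left side becomes (s - 4)Y - (-1).
The right side is L{8} = 8/s.
So (s - 4)Y = 8/s + (-1).
Isolate Y and clear denominators.

Y(s) = (-s + 8)/(s^2 - 4*s)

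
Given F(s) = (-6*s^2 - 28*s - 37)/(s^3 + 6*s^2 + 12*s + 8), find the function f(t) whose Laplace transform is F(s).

Factor the denominator: s^3 + 6*s^2 + 12*s + 8 = (s + 2)^3.
Partial fraction decomposition gives [-6/(s + 2)] + [-4/(s + 2)^2] + [-5/(s + 2)^3].
Invert each term: -6/(s + 2) ↔ -6e^(-2t); -4/(s + 2)^2 ↔ -4t·e^(-2t); -5/(s + 2)^3 ↔ (-5/2)t^2·e^(-2t).

f(t) = -5*t^2*exp(-2*t)/2 - 4*t*exp(-2*t) - 6*exp(-2*t)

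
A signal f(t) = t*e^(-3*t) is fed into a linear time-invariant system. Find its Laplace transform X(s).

X(s) = (s + 3)^(-2)

L{e^(-3t)} = 1/(s + 3).
Then apply L{t·g(t)} = -d/ds[G(s)] with G(s) = 1/(s + 3):
differentiating 1 time and applying the sign gives (s + 3)^(-2).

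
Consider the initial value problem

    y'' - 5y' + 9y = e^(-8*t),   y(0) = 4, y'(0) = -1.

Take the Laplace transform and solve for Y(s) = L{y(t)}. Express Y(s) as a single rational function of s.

Y(s) = (4*s^2 + 11*s - 167)/(s^3 + 3*s^2 - 31*s + 72)

Laplace-transform each side.
Using L{y''} = s^2 Y - s·y(0) - y'(0) and L{y'} = sY - y(0), with y(0) = 4, y'(0) = -1, the left side becomes (s^2 - 5*s + 9)Y - (4*s - 21).
The right side is L{e^(-8*t)} = 1/(s + 8).
So (s^2 - 5*s + 9)Y = 1/(s + 8) + (4*s - 21).
Divide through and combine into a single rational function.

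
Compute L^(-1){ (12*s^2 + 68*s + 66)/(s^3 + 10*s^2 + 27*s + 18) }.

Factor the denominator: s^3 + 10*s^2 + 27*s + 18 = (s + 1)*(s + 3)*(s + 6).
Partial fraction decomposition gives [6/(s + 6)] + [5/(s + 3)] + [1/(s + 1)].
Invert each term: 6/(s + 6) ↔ 6e^(-6t); 5/(s + 3) ↔ 5e^(-3t); 1/(s + 1) ↔ e^(-t).

exp(-t) + 5*exp(-3*t) + 6*exp(-6*t)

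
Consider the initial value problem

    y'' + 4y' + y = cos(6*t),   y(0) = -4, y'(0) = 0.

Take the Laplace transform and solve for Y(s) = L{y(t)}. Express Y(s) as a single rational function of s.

Y(s) = (-4*s^3 - 16*s^2 - 143*s - 576)/(s^4 + 4*s^3 + 37*s^2 + 144*s + 36)

Apply the Laplace transform to the equation.
The derivative rules (L{y''} = s^2 Y - s·y(0) - y'(0) and L{y'} = sY - y(0), with y(0) = -4, y'(0) = 0) turn the left side into (s^2 + 4*s + 1)Y - (-4*s - 16).
The right side is L{cos(6*t)} = s/(s^2 + 36).
So (s^2 + 4*s + 1)Y = s/(s^2 + 36) + (-4*s - 16).
Solve for Y(s) and write it as one ratio of polynomials.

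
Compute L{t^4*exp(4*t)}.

L{t^4} = 4!/s^5 = 24/s^5.
By the first shifting theorem, multiplying by e^(4t) replaces s with s - 4.

24/(s - 4)^5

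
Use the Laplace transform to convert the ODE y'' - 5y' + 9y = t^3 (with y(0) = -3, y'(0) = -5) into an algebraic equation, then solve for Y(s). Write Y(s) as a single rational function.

Y(s) = (-3*s^5 + 10*s^4 + 6)/(s^6 - 5*s^5 + 9*s^4)

Apply the Laplace transform to the equation.
Using L{y''} = s^2 Y - s·y(0) - y'(0) and L{y'} = sY - y(0), with y(0) = -3, y'(0) = -5, the left side becomes (s^2 - 5*s + 9)Y - (-3*s + 10).
The right side is L{t^3} = 6/s^4.
So (s^2 - 5*s + 9)Y = 6/s^4 + (-3*s + 10).
Solve for Y(s) and write it as one ratio of polynomials.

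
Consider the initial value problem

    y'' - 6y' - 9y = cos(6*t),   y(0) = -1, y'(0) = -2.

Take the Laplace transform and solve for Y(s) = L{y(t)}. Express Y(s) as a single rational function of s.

Take the Laplace transform of both sides.
Using L{y''} = s^2 Y - s·y(0) - y'(0) and L{y'} = sY - y(0), with y(0) = -1, y'(0) = -2, the left side becomes (s^2 - 6*s - 9)Y - (-s + 4).
The right side is L{cos(6*t)} = s/(s^2 + 36).
So (s^2 - 6*s - 9)Y = s/(s^2 + 36) + (-s + 4).
Divide through and combine into a single rational function.

Y(s) = (-s^3 + 4*s^2 - 35*s + 144)/(s^4 - 6*s^3 + 27*s^2 - 216*s - 324)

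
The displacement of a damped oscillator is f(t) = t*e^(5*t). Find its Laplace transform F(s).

L{e^(5t)} = 1/(s - 5).
Then apply L{t·g(t)} = -d/ds[G(s)] with G(s) = 1/(s - 5):
differentiating 1 time and applying the sign gives (s - 5)^(-2).

F(s) = (s - 5)^(-2)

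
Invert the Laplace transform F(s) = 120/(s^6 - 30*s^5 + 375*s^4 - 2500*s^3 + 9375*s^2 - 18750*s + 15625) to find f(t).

f(t) = t^5*exp(5*t)

Rewrite the denominator: s^6 - 30*s^5 + 375*s^4 - 2500*s^3 + 9375*s^2 - 18750*s + 15625 = (s - 5)^6.
The form in (s - 5) signals a first-shifting-theorem factor e^(5t).
Since L{t^5} = 5!/s^6 = 120/s^6, the inverse is t^5*exp(5*t).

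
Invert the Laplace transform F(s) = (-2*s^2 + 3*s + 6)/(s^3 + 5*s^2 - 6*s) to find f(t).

Factor the denominator: s^3 + 5*s^2 - 6*s = s*(s - 1)*(s + 6).
Partial fraction decomposition gives [-1/s] + [1/(s - 1)] + [-2/(s + 6)].
Invert each term: -1/(s - 0) ↔ -e^(0t); 1/(s - 1) ↔ e^(t); -2/(s + 6) ↔ -2e^(-6t).

f(t) = exp(t) - 1 - 2*exp(-6*t)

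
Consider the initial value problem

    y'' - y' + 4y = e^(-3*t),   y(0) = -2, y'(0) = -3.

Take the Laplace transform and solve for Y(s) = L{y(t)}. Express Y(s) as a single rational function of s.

Y(s) = (-2*s^2 - 7*s - 2)/(s^3 + 2*s^2 + s + 12)

Apply the Laplace transform to the equation.
With L{y''} = s^2 Y - s·y(0) - y'(0) and L{y'} = sY - y(0), with y(0) = -2, y'(0) = -3: the LHS transforms to (s^2 - s + 4)Y - (-2*s - 1).
The right side is L{e^(-3*t)} = 1/(s + 3).
So (s^2 - s + 4)Y = 1/(s + 3) + (-2*s - 1).
Divide through and combine into a single rational function.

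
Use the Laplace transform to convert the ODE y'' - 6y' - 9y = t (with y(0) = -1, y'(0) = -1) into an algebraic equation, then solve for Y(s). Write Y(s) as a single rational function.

Y(s) = (-s^3 + 5*s^2 + 1)/(s^4 - 6*s^3 - 9*s^2)

Transform both sides with L{·}.
With L{y''} = s^2 Y - s·y(0) - y'(0) and L{y'} = sY - y(0), with y(0) = -1, y'(0) = -1: the LHS transforms to (s^2 - 6*s - 9)Y - (-s + 5).
The right side is L{t} = s^(-2).
So (s^2 - 6*s - 9)Y = s^(-2) + (-s + 5).
Isolate Y and clear denominators.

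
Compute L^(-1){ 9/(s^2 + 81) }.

sin(9*t)

Since L{sin(9t)} = 9/(s^2 + 81), the inverse is sin(9*t).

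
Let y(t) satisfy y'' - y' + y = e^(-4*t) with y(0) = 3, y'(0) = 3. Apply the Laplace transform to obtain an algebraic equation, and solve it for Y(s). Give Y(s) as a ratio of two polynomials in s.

Y(s) = (3*s^2 + 12*s + 1)/(s^3 + 3*s^2 - 3*s + 4)

Take the Laplace transform of both sides.
With L{y''} = s^2 Y - s·y(0) - y'(0) and L{y'} = sY - y(0), with y(0) = 3, y'(0) = 3: the LHS transforms to (s^2 - s + 1)Y - (3*s).
The right side is L{e^(-4*t)} = 1/(s + 4).
So (s^2 - s + 1)Y = 1/(s + 4) + (3*s).
Isolate Y and clear denominators.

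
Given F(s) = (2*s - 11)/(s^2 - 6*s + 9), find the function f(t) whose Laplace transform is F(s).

Factor the denominator: s^2 - 6*s + 9 = (s - 3)^2.
Partial fraction decomposition gives [2/(s - 3)] + [-5/(s - 3)^2].
Invert each term: 2/(s - 3) ↔ 2e^(3t); -5/(s - 3)^2 ↔ -5t·e^(3t).

f(t) = -5*t*exp(3*t) + 2*exp(3*t)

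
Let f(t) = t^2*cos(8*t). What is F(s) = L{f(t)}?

F(s) = 2*s*(s^2 - 192)/(s^2 + 64)^3

L{cos(8t)} = s/(s^2 + 64).
Then apply L{t^2·g(t)} = (-1)^2 d^2/ds^2[G(s)] with G(s) = s/(s^2 + 64):
differentiating 2 times and applying the sign gives 2*s*(s^2 - 192)/(s^2 + 64)^3.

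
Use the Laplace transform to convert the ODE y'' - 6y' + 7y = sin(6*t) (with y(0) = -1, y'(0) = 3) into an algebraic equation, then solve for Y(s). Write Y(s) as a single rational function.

Y(s) = (-s^3 + 9*s^2 - 36*s + 330)/(s^4 - 6*s^3 + 43*s^2 - 216*s + 252)

Transform both sides with L{·}.
Using L{y''} = s^2 Y - s·y(0) - y'(0) and L{y'} = sY - y(0), with y(0) = -1, y'(0) = 3, the left side becomes (s^2 - 6*s + 7)Y - (-s + 9).
The right side is L{sin(6*t)} = 6/(s^2 + 36).
So (s^2 - 6*s + 7)Y = 6/(s^2 + 36) + (-s + 9).
Isolate Y and clear denominators.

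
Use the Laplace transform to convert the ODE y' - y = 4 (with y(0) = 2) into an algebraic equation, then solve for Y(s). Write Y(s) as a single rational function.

Y(s) = (2*s + 4)/(s^2 - s)

Laplace-transform each side.
Using L{y'} = sY - y(0) = sY - 2, the left side becomes (s - 1)Y - (2).
The right side is L{4} = 4/s.
So (s - 1)Y = 4/s + (2).
Divide through and combine into a single rational function.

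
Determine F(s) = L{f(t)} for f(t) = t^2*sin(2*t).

L{sin(2t)} = 2/(s^2 + 4).
Then apply L{t^2·g(t)} = (-1)^2 d^2/ds^2[G(s)] with G(s) = 2/(s^2 + 4):
differentiating 2 times and applying the sign gives 4*(3*s^2 - 4)/(s^2 + 4)^3.

F(s) = 4*(3*s^2 - 4)/(s^2 + 4)^3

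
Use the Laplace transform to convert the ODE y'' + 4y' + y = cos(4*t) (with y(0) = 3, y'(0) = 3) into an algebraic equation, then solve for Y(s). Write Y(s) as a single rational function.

Apply the Laplace transform to the equation.
Using L{y''} = s^2 Y - s·y(0) - y'(0) and L{y'} = sY - y(0), with y(0) = 3, y'(0) = 3, the left side becomes (s^2 + 4*s + 1)Y - (3*s + 15).
The right side is L{cos(4*t)} = s/(s^2 + 16).
So (s^2 + 4*s + 1)Y = s/(s^2 + 16) + (3*s + 15).
Isolate Y and clear denominators.

Y(s) = (3*s^3 + 15*s^2 + 49*s + 240)/(s^4 + 4*s^3 + 17*s^2 + 64*s + 16)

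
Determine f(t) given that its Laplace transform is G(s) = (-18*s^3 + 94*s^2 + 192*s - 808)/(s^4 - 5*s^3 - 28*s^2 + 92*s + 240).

Factor the denominator: s^4 - 5*s^3 - 28*s^2 + 92*s + 240 = (s - 6)*(s - 5)*(s + 2)*(s + 4).
Partial fraction decomposition gives [-4/(s - 5)] + [-2/(s - 6)] + [-6/(s + 2)] + [-6/(s + 4)].
Invert each term: -4/(s - 5) ↔ -4e^(5t); -2/(s - 6) ↔ -2e^(6t); -6/(s + 2) ↔ -6e^(-2t); -6/(s + 4) ↔ -6e^(-4t).

f(t) = -2*exp(6*t) - 4*exp(5*t) - 6*exp(-2*t) - 6*exp(-4*t)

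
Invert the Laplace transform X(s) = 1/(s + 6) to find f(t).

f(t) = exp(-6*t)

Since L{e^(-6t)} = 1/(s + 6), the inverse is e^(-6*t).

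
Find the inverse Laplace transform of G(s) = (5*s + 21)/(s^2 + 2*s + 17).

4*exp(-t)*sin(4*t) + 5*exp(-t)*cos(4*t)

Complete the square in the denominator: s^2 + 2*s + 17 = (s + 1)^2 + 4^2.
Split the numerator to match: 5*s + 21 = 5·(s + 1) + 4·4.
Invert each term: 5·(s + 1)/((s + 1)^2 + 16) ↔ 5e^(-t)cos(4t); 4·4/((s + 1)^2 + 16) ↔ 4e^(-t)sin(4t).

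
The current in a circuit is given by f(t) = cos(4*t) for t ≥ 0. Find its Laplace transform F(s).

F(s) = s/(s^2 + 16)

L{cos(4t)} = s/(s^2 + 16).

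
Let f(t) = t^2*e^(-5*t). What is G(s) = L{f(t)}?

L{e^(-5t)} = 1/(s + 5).
Then apply L{t^2·g(t)} = (-1)^2 d^2/ds^2[H(s)] with H(s) = 1/(s + 5):
differentiating 2 times and applying the sign gives 2/(s + 5)^3.

G(s) = 2/(s + 5)^3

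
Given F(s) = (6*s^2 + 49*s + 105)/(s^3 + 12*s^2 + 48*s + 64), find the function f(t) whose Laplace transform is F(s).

f(t) = 5*t^2*exp(-4*t)/2 + t*exp(-4*t) + 6*exp(-4*t)

Factor the denominator: s^3 + 12*s^2 + 48*s + 64 = (s + 4)^3.
Partial fraction decomposition gives [6/(s + 4)] + [(s + 4)^(-2)] + [5/(s + 4)^3].
Invert each term: 6/(s + 4) ↔ 6e^(-4t); 1/(s + 4)^2 ↔ t·e^(-4t); 5/(s + 4)^3 ↔ (5/2)t^2·e^(-4t).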